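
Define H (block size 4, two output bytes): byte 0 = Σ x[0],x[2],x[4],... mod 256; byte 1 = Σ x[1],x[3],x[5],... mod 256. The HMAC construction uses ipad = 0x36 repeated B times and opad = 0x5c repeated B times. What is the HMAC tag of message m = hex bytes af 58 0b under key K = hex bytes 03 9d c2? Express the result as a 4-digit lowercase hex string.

Key hex bytes 03 9d c2 is 3 bytes ≤ B = 4; zero-pad to 4 bytes: K' = 03 9d c2 00.
K' ⊕ ipad = 35 ab f4 36.  K' ⊕ opad = 5f c1 9e 5c.
Inner input = (K'⊕ipad) ∥ m = 35 ab f4 36 ∥ af 58 0b.
Inner hash: even-index sum = 483 mod 256 = 227; odd-index sum = 313 mod 256 = 57 → e3 39.
Outer input = (K'⊕opad) ∥ inner = 5f c1 9e 5c ∥ e3 39.
Outer hash (tag): even-index sum = 480 mod 256 = 224; odd-index sum = 342 mod 256 = 86 → e0 56.

e056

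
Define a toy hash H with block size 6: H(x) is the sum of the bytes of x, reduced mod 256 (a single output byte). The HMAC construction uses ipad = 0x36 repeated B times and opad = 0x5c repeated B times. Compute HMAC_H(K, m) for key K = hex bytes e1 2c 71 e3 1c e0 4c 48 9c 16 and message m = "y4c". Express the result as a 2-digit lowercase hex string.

Key hex bytes e1 2c 71 e3 1c e0 4c 48 9c 16 is 10 bytes > B = 6, so hash it first: H(key) = a3, then zero-pad to 6 bytes: K' = a3 00 00 00 00 00.
K' ⊕ ipad = 95 36 36 36 36 36.  K' ⊕ opad = ff 5c 5c 5c 5c 5c.
Inner input = (K'⊕ipad) ∥ m = 95 36 36 36 36 36 ∥ 79 34 63.
Inner hash: sum = 149+54+54+54+54+54+121+52+99 = 691; mod 256 = 179 → b3.
Outer input = (K'⊕opad) ∥ inner = ff 5c 5c 5c 5c 5c ∥ b3.
Outer hash (tag): sum = 255+92+92+92+92+92+179 = 894; mod 256 = 126 → 7e.

7e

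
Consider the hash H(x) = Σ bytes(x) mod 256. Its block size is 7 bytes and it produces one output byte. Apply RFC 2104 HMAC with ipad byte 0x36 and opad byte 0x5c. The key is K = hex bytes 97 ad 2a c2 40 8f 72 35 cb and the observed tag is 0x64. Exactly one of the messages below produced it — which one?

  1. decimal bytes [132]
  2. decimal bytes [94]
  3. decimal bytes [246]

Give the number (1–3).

1

Key hex bytes 97 ad 2a c2 40 8f 72 35 cb is 9 bytes > B = 7, so hash it first: H(key) = 71, then zero-pad to 7 bytes: K' = 71 00 00 00 00 00 00.
K' ⊕ ipad = 47 36 36 36 36 36 36; K' ⊕ opad = 2d 5c 5c 5c 5c 5c 5c.
m1: inner = H(47 36 36 36 36 36 36 84) = 0f; tag = H(2d 5c 5c 5c 5c 5c 5c 0f) = 64 ← matches
m2: inner = H(47 36 36 36 36 36 36 5e) = e9; tag = H(2d 5c 5c 5c 5c 5c 5c e9) = 3e
m3: inner = H(47 36 36 36 36 36 36 f6) = 81; tag = H(2d 5c 5c 5c 5c 5c 5c 81) = d6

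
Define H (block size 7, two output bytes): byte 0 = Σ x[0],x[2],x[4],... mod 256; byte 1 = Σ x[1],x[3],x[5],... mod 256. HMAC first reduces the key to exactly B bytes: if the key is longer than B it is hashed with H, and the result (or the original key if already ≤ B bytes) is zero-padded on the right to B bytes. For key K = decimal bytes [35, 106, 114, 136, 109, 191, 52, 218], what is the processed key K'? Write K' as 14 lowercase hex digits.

|K| = 8 > B = 7, so first hash the key.
H(K): even-index sum = 310 mod 256 = 54; odd-index sum = 651 mod 256 = 139 → 36 8b.
Zero-pad H(K) = 36 8b to 7 bytes: K' = 36 8b 00 00 00 00 00.

368b0000000000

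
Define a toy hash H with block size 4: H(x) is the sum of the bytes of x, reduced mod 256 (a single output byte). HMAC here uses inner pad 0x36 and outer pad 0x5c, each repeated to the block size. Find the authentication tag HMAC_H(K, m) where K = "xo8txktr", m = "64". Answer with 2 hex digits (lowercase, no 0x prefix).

8a

Key "xo8txktr" = 78 6f 38 74 78 6b 74 72 is 8 bytes > B = 4, so hash it first: H(key) = 5c, then zero-pad to 4 bytes: K' = 5c 00 00 00.
K' ⊕ ipad = 6a 36 36 36.  K' ⊕ opad = 00 5c 5c 5c.
Inner input = (K'⊕ipad) ∥ m = 6a 36 36 36 ∥ 36 34.
Inner hash: sum = 106+54+54+54+54+52 = 374; mod 256 = 118 → 76.
Outer input = (K'⊕opad) ∥ inner = 00 5c 5c 5c ∥ 76.
Outer hash (tag): sum = 0+92+92+92+118 = 394; mod 256 = 138 → 8a.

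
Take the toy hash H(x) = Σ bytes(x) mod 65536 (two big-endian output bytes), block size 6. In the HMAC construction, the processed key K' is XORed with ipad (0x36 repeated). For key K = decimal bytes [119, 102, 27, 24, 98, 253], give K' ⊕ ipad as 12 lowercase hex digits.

41502d2e54cb

Key decimal bytes [119, 102, 27, 24, 98, 253] = 77 66 1b 18 62 fd is exactly B = 6 bytes: K' = 77 66 1b 18 62 fd.
XOR each byte with 0x36: 77⊕36=41, 66⊕36=50, 1b⊕36=2d, 18⊕36=2e, 62⊕36=54, fd⊕36=cb.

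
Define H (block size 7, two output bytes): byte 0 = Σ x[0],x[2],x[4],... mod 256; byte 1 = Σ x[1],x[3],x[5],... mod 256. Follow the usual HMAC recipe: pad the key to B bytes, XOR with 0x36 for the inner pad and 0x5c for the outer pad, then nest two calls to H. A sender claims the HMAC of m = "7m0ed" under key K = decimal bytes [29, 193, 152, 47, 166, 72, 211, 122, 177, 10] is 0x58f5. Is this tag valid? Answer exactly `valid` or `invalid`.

Key decimal bytes [29, 193, 152, 47, 166, 72, 211, 122, 177, 10] = 1d c1 98 2f a6 48 d3 7a b1 0a is 10 bytes > B = 7, so hash it first: H(key) = df bc, then zero-pad to 7 bytes: K' = df bc 00 00 00 00 00.
K' ⊕ ipad = e9 8a 36 36 36 36 36; K' ⊕ opad = 83 e0 5c 5c 5c 5c 5c.
Inner hash: even-index sum = 605 mod 256 = 93; odd-index sum = 449 mod 256 = 193 → 5d c1.
Outer hash (recomputed tag): even-index sum = 600 mod 256 = 88; odd-index sum = 501 mod 256 = 245 → 58 f5.
Recomputed tag = 58f5; claimed = 58f5 → match.

valid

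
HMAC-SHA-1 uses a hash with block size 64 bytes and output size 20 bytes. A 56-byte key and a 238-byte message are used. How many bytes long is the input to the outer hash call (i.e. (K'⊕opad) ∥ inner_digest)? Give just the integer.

84

Key is 56 ≤ 64 bytes, zero-padded: |K'| = 64.
Outer input = (K'⊕opad) ∥ H(inner) → 64 + 20 = 84 bytes.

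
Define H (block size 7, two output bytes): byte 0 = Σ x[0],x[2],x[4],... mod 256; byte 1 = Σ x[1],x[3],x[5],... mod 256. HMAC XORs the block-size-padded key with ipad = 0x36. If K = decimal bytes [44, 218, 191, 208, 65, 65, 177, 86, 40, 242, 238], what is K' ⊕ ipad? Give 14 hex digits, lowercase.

c5053636363636

Key decimal bytes [44, 218, 191, 208, 65, 65, 177, 86, 40, 242, 238] = 2c da bf d0 41 41 b1 56 28 f2 ee is 11 bytes > B = 7, so hash it first: H(key) = f3 33, then zero-pad to 7 bytes: K' = f3 33 00 00 00 00 00.
XOR each byte with 0x36: f3⊕36=c5, 33⊕36=05, 00⊕36=36, 00⊕36=36, 00⊕36=36, 00⊕36=36, 00⊕36=36.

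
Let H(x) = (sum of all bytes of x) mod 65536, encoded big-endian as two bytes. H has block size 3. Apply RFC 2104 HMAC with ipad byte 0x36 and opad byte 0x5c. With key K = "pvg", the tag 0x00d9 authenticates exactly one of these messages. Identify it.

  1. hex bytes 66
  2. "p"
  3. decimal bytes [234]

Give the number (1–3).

Key "pvg" = 70 76 67 is exactly B = 3 bytes: K' = 70 76 67.
K' ⊕ ipad = 46 40 51; K' ⊕ opad = 2c 2a 3b.
m1: inner = H(46 40 51 66) = 01 3d; tag = H(2c 2a 3b 01 3d) = 00cf
m2: inner = H(46 40 51 70) = 01 47; tag = H(2c 2a 3b 01 47) = 00d9 ← matches
m3: inner = H(46 40 51 ea) = 01 c1; tag = H(2c 2a 3b 01 c1) = 0153

2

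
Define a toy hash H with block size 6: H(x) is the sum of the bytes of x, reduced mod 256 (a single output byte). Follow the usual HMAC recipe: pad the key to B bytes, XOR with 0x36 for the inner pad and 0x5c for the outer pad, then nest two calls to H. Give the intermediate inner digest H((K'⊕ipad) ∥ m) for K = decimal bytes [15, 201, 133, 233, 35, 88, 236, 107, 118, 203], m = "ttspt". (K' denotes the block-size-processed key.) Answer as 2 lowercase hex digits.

bc

Key decimal bytes [15, 201, 133, 233, 35, 88, 236, 107, 118, 203] = 0f c9 85 e9 23 58 ec 6b 76 cb is 10 bytes > B = 6, so hash it first: H(key) = 59, then zero-pad to 6 bytes: K' = 59 00 00 00 00 00.
K' ⊕ ipad = 6f 36 36 36 36 36.
Inner input = 6f 36 36 36 36 36 ∥ 74 74 73 70 74.
Inner hash: sum = 111+54+54+54+54+54+116+116+115+112+116 = 956; mod 256 = 188 → bc.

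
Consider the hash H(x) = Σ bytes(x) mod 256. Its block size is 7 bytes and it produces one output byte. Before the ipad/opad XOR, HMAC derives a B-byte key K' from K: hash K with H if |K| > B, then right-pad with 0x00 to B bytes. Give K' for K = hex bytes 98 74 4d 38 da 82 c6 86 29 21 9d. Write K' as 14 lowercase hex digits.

|K| = 11 > B = 7, so first hash the key.
H(K): sum = 152+116+77+56+218+130+198+134+41+33+157 = 1312; mod 256 = 32 → 20.
Zero-pad H(K) = 20 to 7 bytes: K' = 20 00 00 00 00 00 00.

20000000000000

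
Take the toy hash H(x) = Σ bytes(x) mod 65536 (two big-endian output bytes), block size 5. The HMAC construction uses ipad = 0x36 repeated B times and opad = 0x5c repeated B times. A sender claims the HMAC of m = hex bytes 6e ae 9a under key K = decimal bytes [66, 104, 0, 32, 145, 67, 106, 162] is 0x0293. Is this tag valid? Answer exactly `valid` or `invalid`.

valid

Key decimal bytes [66, 104, 0, 32, 145, 67, 106, 162] = 42 68 00 20 91 43 6a a2 is 8 bytes > B = 5, so hash it first: H(key) = 02 aa, then zero-pad to 5 bytes: K' = 02 aa 00 00 00.
K' ⊕ ipad = 34 9c 36 36 36; K' ⊕ opad = 5e f6 5c 5c 5c.
Inner hash: sum = 52+156+54+54+54+110+174+154 = 808 → 03 28.
Outer hash (recomputed tag): sum = 94+246+92+92+92+3+40 = 659 → 02 93.
Recomputed tag = 0293; claimed = 0293 → match.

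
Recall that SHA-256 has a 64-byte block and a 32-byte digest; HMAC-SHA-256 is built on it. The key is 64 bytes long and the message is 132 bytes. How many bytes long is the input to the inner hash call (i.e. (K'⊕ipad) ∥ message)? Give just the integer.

196

Key is 64 ≤ 64 bytes, zero-padded: |K'| = 64.
Inner input = (K'⊕ipad) ∥ m → 64 + 132 = 196 bytes.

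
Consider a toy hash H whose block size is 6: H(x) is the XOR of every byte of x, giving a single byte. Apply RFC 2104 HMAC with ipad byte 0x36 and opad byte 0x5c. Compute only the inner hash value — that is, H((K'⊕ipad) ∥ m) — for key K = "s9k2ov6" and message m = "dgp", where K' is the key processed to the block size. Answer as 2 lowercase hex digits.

4f

Key "s9k2ov6" = 73 39 6b 32 6f 76 36 is 7 bytes > B = 6, so hash it first: H(key) = 3c, then zero-pad to 6 bytes: K' = 3c 00 00 00 00 00.
K' ⊕ ipad = 0a 36 36 36 36 36.
Inner input = 0a 36 36 36 36 36 ∥ 64 67 70.
Inner hash: XOR 0a⊕36⊕36⊕36⊕36⊕36⊕64⊕67⊕70 = 4f.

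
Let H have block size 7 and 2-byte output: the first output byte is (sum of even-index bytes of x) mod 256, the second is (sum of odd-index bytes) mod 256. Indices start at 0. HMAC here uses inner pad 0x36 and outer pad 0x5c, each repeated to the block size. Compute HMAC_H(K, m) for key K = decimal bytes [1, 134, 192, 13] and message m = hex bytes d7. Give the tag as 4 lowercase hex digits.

a920

Key decimal bytes [1, 134, 192, 13] = 01 86 c0 0d is 4 bytes ≤ B = 7; zero-pad to 7 bytes: K' = 01 86 c0 0d 00 00 00.
K' ⊕ ipad = 37 b0 f6 3b 36 36 36.  K' ⊕ opad = 5d da 9c 51 5c 5c 5c.
Inner input = (K'⊕ipad) ∥ m = 37 b0 f6 3b 36 36 36 ∥ d7.
Inner hash: even-index sum = 409 mod 256 = 153; odd-index sum = 504 mod 256 = 248 → 99 f8.
Outer input = (K'⊕opad) ∥ inner = 5d da 9c 51 5c 5c 5c ∥ 99 f8.
Outer hash (tag): even-index sum = 681 mod 256 = 169; odd-index sum = 544 mod 256 = 32 → a9 20.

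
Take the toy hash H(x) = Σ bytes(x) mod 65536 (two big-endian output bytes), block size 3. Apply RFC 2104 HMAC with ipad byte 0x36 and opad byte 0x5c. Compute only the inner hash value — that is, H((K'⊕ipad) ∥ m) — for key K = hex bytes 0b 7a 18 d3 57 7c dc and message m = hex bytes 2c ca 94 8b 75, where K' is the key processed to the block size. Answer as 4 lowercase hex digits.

Key hex bytes 0b 7a 18 d3 57 7c dc is 7 bytes > B = 3, so hash it first: H(key) = 03 1f, then zero-pad to 3 bytes: K' = 03 1f 00.
K' ⊕ ipad = 35 29 36.
Inner input = 35 29 36 ∥ 2c ca 94 8b 75.
Inner hash: sum = 53+41+54+44+202+148+139+117 = 798 → 03 1e.

031e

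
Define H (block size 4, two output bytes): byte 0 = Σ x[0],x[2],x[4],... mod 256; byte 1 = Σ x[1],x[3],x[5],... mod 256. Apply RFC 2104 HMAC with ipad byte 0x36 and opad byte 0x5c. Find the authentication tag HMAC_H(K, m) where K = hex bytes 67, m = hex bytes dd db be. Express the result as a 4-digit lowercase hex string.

b9ff

Key hex bytes 67 is 1 byte ≤ B = 4; zero-pad to 4 bytes: K' = 67 00 00 00.
K' ⊕ ipad = 51 36 36 36.  K' ⊕ opad = 3b 5c 5c 5c.
Inner input = (K'⊕ipad) ∥ m = 51 36 36 36 ∥ dd db be.
Inner hash: even-index sum = 546 mod 256 = 34; odd-index sum = 327 mod 256 = 71 → 22 47.
Outer input = (K'⊕opad) ∥ inner = 3b 5c 5c 5c ∥ 22 47.
Outer hash (tag): even-index sum = 185 mod 256 = 185; odd-index sum = 255 mod 256 = 255 → b9 ff.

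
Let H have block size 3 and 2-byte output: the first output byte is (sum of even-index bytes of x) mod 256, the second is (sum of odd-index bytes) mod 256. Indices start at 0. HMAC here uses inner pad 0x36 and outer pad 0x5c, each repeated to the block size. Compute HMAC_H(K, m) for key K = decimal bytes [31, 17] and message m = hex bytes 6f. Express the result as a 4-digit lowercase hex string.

Key decimal bytes [31, 17] = 1f 11 is 2 bytes ≤ B = 3; zero-pad to 3 bytes: K' = 1f 11 00.
K' ⊕ ipad = 29 27 36.  K' ⊕ opad = 43 4d 5c.
Inner input = (K'⊕ipad) ∥ m = 29 27 36 ∥ 6f.
Inner hash: even-index sum = 95 mod 256 = 95; odd-index sum = 150 mod 256 = 150 → 5f 96.
Outer input = (K'⊕opad) ∥ inner = 43 4d 5c ∥ 5f 96.
Outer hash (tag): even-index sum = 309 mod 256 = 53; odd-index sum = 172 mod 256 = 172 → 35 ac.

35ac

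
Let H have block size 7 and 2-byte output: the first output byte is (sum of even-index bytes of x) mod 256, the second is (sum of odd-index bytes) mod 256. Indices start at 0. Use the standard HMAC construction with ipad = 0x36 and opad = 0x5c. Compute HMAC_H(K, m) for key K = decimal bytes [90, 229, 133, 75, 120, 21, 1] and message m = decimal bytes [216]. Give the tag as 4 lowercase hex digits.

abbd

Key decimal bytes [90, 229, 133, 75, 120, 21, 1] = 5a e5 85 4b 78 15 01 is exactly B = 7 bytes: K' = 5a e5 85 4b 78 15 01.
K' ⊕ ipad = 6c d3 b3 7d 4e 23 37.  K' ⊕ opad = 06 b9 d9 17 24 49 5d.
Inner input = (K'⊕ipad) ∥ m = 6c d3 b3 7d 4e 23 37 ∥ d8.
Inner hash: even-index sum = 420 mod 256 = 164; odd-index sum = 587 mod 256 = 75 → a4 4b.
Outer input = (K'⊕opad) ∥ inner = 06 b9 d9 17 24 49 5d ∥ a4 4b.
Outer hash (tag): even-index sum = 427 mod 256 = 171; odd-index sum = 445 mod 256 = 189 → ab bd.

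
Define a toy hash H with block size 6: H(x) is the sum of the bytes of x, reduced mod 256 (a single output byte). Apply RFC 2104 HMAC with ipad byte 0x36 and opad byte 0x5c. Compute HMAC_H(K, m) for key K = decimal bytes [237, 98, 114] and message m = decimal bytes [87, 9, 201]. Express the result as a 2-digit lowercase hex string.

Key decimal bytes [237, 98, 114] = ed 62 72 is 3 bytes ≤ B = 6; zero-pad to 6 bytes: K' = ed 62 72 00 00 00.
K' ⊕ ipad = db 54 44 36 36 36.  K' ⊕ opad = b1 3e 2e 5c 5c 5c.
Inner input = (K'⊕ipad) ∥ m = db 54 44 36 36 36 ∥ 57 09 c9.
Inner hash: sum = 219+84+68+54+54+54+87+9+201 = 830; mod 256 = 62 → 3e.
Outer input = (K'⊕opad) ∥ inner = b1 3e 2e 5c 5c 5c ∥ 3e.
Outer hash (tag): sum = 177+62+46+92+92+92+62 = 623; mod 256 = 111 → 6f.

6f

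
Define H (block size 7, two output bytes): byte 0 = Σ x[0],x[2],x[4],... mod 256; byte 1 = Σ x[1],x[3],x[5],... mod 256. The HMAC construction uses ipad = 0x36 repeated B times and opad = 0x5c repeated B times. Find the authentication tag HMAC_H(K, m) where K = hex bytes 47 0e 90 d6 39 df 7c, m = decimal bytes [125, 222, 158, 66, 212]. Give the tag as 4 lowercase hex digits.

Key hex bytes 47 0e 90 d6 39 df 7c is exactly B = 7 bytes: K' = 47 0e 90 d6 39 df 7c.
K' ⊕ ipad = 71 38 a6 e0 0f e9 4a.  K' ⊕ opad = 1b 52 cc 8a 65 83 20.
Inner input = (K'⊕ipad) ∥ m = 71 38 a6 e0 0f e9 4a ∥ 7d de 9e 42 d4.
Inner hash: even-index sum = 656 mod 256 = 144; odd-index sum = 1008 mod 256 = 240 → 90 f0.
Outer input = (K'⊕opad) ∥ inner = 1b 52 cc 8a 65 83 20 ∥ 90 f0.
Outer hash (tag): even-index sum = 604 mod 256 = 92; odd-index sum = 495 mod 256 = 239 → 5c ef.

5cef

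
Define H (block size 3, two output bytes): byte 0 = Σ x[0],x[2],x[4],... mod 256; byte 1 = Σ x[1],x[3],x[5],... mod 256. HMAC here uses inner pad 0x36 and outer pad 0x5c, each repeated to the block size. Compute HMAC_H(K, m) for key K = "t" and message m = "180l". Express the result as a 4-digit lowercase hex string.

1b78

Key "t" = 74 is 1 byte ≤ B = 3; zero-pad to 3 bytes: K' = 74 00 00.
K' ⊕ ipad = 42 36 36.  K' ⊕ opad = 28 5c 5c.
Inner input = (K'⊕ipad) ∥ m = 42 36 36 ∥ 31 38 30 6c.
Inner hash: even-index sum = 284 mod 256 = 28; odd-index sum = 151 mod 256 = 151 → 1c 97.
Outer input = (K'⊕opad) ∥ inner = 28 5c 5c ∥ 1c 97.
Outer hash (tag): even-index sum = 283 mod 256 = 27; odd-index sum = 120 mod 256 = 120 → 1b 78.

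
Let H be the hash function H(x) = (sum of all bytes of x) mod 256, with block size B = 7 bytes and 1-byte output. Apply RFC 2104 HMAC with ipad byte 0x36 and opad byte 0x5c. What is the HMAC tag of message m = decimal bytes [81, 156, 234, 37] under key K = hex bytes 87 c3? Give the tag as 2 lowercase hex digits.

Key hex bytes 87 c3 is 2 bytes ≤ B = 7; zero-pad to 7 bytes: K' = 87 c3 00 00 00 00 00.
K' ⊕ ipad = b1 f5 36 36 36 36 36.  K' ⊕ opad = db 9f 5c 5c 5c 5c 5c.
Inner input = (K'⊕ipad) ∥ m = b1 f5 36 36 36 36 36 ∥ 51 9c ea 25.
Inner hash: sum = 177+245+54+54+54+54+54+81+156+234+37 = 1200; mod 256 = 176 → b0.
Outer input = (K'⊕opad) ∥ inner = db 9f 5c 5c 5c 5c 5c ∥ b0.
Outer hash (tag): sum = 219+159+92+92+92+92+92+176 = 1014; mod 256 = 246 → f6.

f6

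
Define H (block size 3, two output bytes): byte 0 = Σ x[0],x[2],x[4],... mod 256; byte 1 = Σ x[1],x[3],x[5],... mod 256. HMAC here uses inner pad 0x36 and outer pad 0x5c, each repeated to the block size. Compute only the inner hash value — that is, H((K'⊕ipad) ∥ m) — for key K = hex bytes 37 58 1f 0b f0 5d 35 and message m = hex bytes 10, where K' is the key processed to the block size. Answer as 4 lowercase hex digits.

8306

Key hex bytes 37 58 1f 0b f0 5d 35 is 7 bytes > B = 3, so hash it first: H(key) = 7b c0, then zero-pad to 3 bytes: K' = 7b c0 00.
K' ⊕ ipad = 4d f6 36.
Inner input = 4d f6 36 ∥ 10.
Inner hash: even-index sum = 131 mod 256 = 131; odd-index sum = 262 mod 256 = 6 → 83 06.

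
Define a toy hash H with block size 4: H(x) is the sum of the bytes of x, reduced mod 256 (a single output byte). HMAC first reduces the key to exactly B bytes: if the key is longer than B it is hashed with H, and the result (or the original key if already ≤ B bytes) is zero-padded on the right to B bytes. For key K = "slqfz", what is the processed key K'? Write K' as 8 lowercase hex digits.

30000000

|K| = 5 > B = 4, so first hash the key.
H(K): sum = 115+108+113+102+122 = 560; mod 256 = 48 → 30.
Zero-pad H(K) = 30 to 4 bytes: K' = 30 00 00 00.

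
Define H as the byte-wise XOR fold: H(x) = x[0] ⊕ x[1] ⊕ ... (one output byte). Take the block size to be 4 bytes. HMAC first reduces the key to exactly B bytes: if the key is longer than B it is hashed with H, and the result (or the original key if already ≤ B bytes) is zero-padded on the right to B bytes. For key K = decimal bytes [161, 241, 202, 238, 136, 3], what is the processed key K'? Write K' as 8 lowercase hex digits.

ff000000

|K| = 6 > B = 4, so first hash the key.
H(K): XOR a1⊕f1⊕ca⊕ee⊕88⊕03 = ff.
Zero-pad H(K) = ff to 4 bytes: K' = ff 00 00 00.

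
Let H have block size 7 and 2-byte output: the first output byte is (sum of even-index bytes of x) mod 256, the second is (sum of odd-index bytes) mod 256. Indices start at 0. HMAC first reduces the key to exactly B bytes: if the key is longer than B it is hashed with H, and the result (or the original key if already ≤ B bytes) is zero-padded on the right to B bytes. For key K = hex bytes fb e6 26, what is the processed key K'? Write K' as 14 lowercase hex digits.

fbe62600000000

Key hex bytes fb e6 26 is 3 bytes ≤ B = 7; zero-pad to 7 bytes: K' = fb e6 26 00 00 00 00.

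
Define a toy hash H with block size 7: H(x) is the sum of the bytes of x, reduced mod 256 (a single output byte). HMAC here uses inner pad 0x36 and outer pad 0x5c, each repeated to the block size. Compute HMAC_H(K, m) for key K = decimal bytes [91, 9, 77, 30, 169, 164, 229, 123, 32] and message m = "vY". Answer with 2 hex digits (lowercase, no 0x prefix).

a5

Key decimal bytes [91, 9, 77, 30, 169, 164, 229, 123, 32] = 5b 09 4d 1e a9 a4 e5 7b 20 is 9 bytes > B = 7, so hash it first: H(key) = 9c, then zero-pad to 7 bytes: K' = 9c 00 00 00 00 00 00.
K' ⊕ ipad = aa 36 36 36 36 36 36.  K' ⊕ opad = c0 5c 5c 5c 5c 5c 5c.
Inner input = (K'⊕ipad) ∥ m = aa 36 36 36 36 36 36 ∥ 76 59.
Inner hash: sum = 170+54+54+54+54+54+54+118+89 = 701; mod 256 = 189 → bd.
Outer input = (K'⊕opad) ∥ inner = c0 5c 5c 5c 5c 5c 5c ∥ bd.
Outer hash (tag): sum = 192+92+92+92+92+92+92+189 = 933; mod 256 = 165 → a5.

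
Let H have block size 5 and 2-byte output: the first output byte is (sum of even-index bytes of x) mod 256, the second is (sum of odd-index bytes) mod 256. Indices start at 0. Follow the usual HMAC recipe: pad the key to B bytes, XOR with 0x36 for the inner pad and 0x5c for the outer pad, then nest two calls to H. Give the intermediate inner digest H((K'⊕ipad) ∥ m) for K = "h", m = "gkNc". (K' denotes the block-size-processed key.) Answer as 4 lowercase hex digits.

Key "h" = 68 is 1 byte ≤ B = 5; zero-pad to 5 bytes: K' = 68 00 00 00 00.
K' ⊕ ipad = 5e 36 36 36 36.
Inner input = 5e 36 36 36 36 ∥ 67 6b 4e 63.
Inner hash: even-index sum = 408 mod 256 = 152; odd-index sum = 289 mod 256 = 33 → 98 21.

9821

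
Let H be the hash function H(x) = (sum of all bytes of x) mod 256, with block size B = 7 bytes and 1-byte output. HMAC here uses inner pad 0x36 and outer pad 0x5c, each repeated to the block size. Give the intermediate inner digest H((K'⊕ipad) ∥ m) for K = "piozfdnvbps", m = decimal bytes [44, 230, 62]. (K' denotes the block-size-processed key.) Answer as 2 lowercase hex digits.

Key "piozfdnvbps" = 70 69 6f 7a 66 64 6e 76 62 70 73 is 11 bytes > B = 7, so hash it first: H(key) = b5, then zero-pad to 7 bytes: K' = b5 00 00 00 00 00 00.
K' ⊕ ipad = 83 36 36 36 36 36 36.
Inner input = 83 36 36 36 36 36 36 ∥ 2c e6 3e.
Inner hash: sum = 131+54+54+54+54+54+54+44+230+62 = 791; mod 256 = 23 → 17.

17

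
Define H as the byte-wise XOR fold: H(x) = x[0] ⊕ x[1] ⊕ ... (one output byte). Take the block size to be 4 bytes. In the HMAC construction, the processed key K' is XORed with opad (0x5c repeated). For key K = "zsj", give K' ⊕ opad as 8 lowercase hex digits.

262f365c

Key "zsj" = 7a 73 6a is 3 bytes ≤ B = 4; zero-pad to 4 bytes: K' = 7a 73 6a 00.
XOR each byte with 0x5c: 7a⊕5c=26, 73⊕5c=2f, 6a⊕5c=36, 00⊕5c=5c.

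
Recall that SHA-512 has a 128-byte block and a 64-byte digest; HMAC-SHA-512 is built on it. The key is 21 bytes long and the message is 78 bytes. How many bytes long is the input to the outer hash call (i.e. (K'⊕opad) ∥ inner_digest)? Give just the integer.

192

Key is 21 ≤ 128 bytes, zero-padded: |K'| = 128.
Outer input = (K'⊕opad) ∥ H(inner) → 128 + 64 = 192 bytes.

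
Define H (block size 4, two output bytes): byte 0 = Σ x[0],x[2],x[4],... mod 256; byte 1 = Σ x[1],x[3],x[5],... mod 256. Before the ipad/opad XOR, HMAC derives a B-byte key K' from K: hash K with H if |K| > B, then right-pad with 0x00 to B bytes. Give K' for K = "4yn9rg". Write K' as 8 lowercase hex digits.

14190000

|K| = 6 > B = 4, so first hash the key.
H(K): even-index sum = 276 mod 256 = 20; odd-index sum = 281 mod 256 = 25 → 14 19.
Zero-pad H(K) = 14 19 to 4 bytes: K' = 14 19 00 00.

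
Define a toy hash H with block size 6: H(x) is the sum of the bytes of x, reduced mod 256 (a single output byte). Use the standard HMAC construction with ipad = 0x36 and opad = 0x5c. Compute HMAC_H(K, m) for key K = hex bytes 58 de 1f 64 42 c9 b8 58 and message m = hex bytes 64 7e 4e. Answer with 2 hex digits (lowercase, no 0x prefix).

74

Key hex bytes 58 de 1f 64 42 c9 b8 58 is 8 bytes > B = 6, so hash it first: H(key) = d4, then zero-pad to 6 bytes: K' = d4 00 00 00 00 00.
K' ⊕ ipad = e2 36 36 36 36 36.  K' ⊕ opad = 88 5c 5c 5c 5c 5c.
Inner input = (K'⊕ipad) ∥ m = e2 36 36 36 36 36 ∥ 64 7e 4e.
Inner hash: sum = 226+54+54+54+54+54+100+126+78 = 800; mod 256 = 32 → 20.
Outer input = (K'⊕opad) ∥ inner = 88 5c 5c 5c 5c 5c ∥ 20.
Outer hash (tag): sum = 136+92+92+92+92+92+32 = 628; mod 256 = 116 → 74.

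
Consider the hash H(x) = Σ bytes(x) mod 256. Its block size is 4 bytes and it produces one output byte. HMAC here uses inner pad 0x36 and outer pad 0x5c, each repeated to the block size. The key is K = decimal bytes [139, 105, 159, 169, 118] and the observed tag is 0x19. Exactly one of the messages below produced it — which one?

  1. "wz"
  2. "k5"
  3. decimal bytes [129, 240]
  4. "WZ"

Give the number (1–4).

Key decimal bytes [139, 105, 159, 169, 118] = 8b 69 9f a9 76 is 5 bytes > B = 4, so hash it first: H(key) = b2, then zero-pad to 4 bytes: K' = b2 00 00 00.
K' ⊕ ipad = 84 36 36 36; K' ⊕ opad = ee 5c 5c 5c.
m1: inner = H(84 36 36 36 77 7a) = 17; tag = H(ee 5c 5c 5c 17) = 19 ← matches
m2: inner = H(84 36 36 36 6b 35) = c6; tag = H(ee 5c 5c 5c c6) = c8
m3: inner = H(84 36 36 36 81 f0) = 97; tag = H(ee 5c 5c 5c 97) = 99
m4: inner = H(84 36 36 36 57 5a) = d7; tag = H(ee 5c 5c 5c d7) = d9

1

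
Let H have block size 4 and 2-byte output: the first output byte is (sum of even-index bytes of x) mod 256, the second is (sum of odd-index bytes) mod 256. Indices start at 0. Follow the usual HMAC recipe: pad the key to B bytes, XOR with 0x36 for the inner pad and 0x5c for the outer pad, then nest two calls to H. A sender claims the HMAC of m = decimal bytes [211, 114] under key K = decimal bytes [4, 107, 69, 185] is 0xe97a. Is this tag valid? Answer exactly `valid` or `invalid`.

Key decimal bytes [4, 107, 69, 185] = 04 6b 45 b9 is exactly B = 4 bytes: K' = 04 6b 45 b9.
K' ⊕ ipad = 32 5d 73 8f; K' ⊕ opad = 58 37 19 e5.
Inner hash: even-index sum = 376 mod 256 = 120; odd-index sum = 350 mod 256 = 94 → 78 5e.
Outer hash (recomputed tag): even-index sum = 233 mod 256 = 233; odd-index sum = 378 mod 256 = 122 → e9 7a.
Recomputed tag = e97a; claimed = e97a → match.

valid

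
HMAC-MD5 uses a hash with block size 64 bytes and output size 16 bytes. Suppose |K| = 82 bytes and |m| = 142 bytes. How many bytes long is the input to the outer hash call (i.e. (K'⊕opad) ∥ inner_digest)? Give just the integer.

Key is 82 > 64 bytes, so it is hashed to 16 bytes then zero-padded to 64: |K'| = 64.
Outer input = (K'⊕opad) ∥ H(inner) → 64 + 16 = 80 bytes.

80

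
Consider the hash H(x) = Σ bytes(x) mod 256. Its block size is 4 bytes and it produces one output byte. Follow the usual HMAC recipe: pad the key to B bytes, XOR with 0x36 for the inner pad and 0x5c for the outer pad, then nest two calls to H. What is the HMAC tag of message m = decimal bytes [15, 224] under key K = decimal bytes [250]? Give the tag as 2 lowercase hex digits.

Key decimal bytes [250] = fa is 1 byte ≤ B = 4; zero-pad to 4 bytes: K' = fa 00 00 00.
K' ⊕ ipad = cc 36 36 36.  K' ⊕ opad = a6 5c 5c 5c.
Inner input = (K'⊕ipad) ∥ m = cc 36 36 36 ∥ 0f e0.
Inner hash: sum = 204+54+54+54+15+224 = 605; mod 256 = 93 → 5d.
Outer input = (K'⊕opad) ∥ inner = a6 5c 5c 5c ∥ 5d.
Outer hash (tag): sum = 166+92+92+92+93 = 535; mod 256 = 23 → 17.

17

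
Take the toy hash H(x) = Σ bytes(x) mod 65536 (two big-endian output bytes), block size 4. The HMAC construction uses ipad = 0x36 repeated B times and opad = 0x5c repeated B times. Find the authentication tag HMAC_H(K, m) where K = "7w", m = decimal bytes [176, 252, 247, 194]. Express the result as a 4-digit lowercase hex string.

Key "7w" = 37 77 is 2 bytes ≤ B = 4; zero-pad to 4 bytes: K' = 37 77 00 00.
K' ⊕ ipad = 01 41 36 36.  K' ⊕ opad = 6b 2b 5c 5c.
Inner input = (K'⊕ipad) ∥ m = 01 41 36 36 ∥ b0 fc f7 c2.
Inner hash: sum = 1+65+54+54+176+252+247+194 = 1043 → 04 13.
Outer input = (K'⊕opad) ∥ inner = 6b 2b 5c 5c ∥ 04 13.
Outer hash (tag): sum = 107+43+92+92+4+19 = 357 → 01 65.

0165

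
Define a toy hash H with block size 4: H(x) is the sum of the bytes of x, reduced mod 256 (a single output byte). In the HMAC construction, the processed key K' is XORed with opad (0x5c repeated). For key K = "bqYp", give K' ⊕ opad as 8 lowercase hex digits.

Key "bqYp" = 62 71 59 70 is exactly B = 4 bytes: K' = 62 71 59 70.
XOR each byte with 0x5c: 62⊕5c=3e, 71⊕5c=2d, 59⊕5c=05, 70⊕5c=2c.

3e2d052c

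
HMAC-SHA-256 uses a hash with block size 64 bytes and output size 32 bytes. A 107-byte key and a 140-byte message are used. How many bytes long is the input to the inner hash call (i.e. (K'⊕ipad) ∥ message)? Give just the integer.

Key is 107 > 64 bytes, so it is hashed to 32 bytes then zero-padded to 64: |K'| = 64.
Inner input = (K'⊕ipad) ∥ m → 64 + 140 = 204 bytes.

204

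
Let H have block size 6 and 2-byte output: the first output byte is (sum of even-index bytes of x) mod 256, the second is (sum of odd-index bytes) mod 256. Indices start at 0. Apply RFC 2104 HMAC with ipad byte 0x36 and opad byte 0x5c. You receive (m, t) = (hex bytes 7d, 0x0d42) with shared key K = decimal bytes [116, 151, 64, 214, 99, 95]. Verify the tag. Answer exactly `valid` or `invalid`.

valid

Key decimal bytes [116, 151, 64, 214, 99, 95] = 74 97 40 d6 63 5f is exactly B = 6 bytes: K' = 74 97 40 d6 63 5f.
K' ⊕ ipad = 42 a1 76 e0 55 69; K' ⊕ opad = 28 cb 1c 8a 3f 03.
Inner hash: even-index sum = 394 mod 256 = 138; odd-index sum = 490 mod 256 = 234 → 8a ea.
Outer hash (recomputed tag): even-index sum = 269 mod 256 = 13; odd-index sum = 578 mod 256 = 66 → 0d 42.
Recomputed tag = 0d42; claimed = 0d42 → match.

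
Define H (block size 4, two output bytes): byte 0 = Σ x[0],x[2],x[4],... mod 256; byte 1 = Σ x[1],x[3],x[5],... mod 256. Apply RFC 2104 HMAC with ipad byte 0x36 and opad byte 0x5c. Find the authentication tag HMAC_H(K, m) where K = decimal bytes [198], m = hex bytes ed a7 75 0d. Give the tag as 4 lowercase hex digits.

Key decimal bytes [198] = c6 is 1 byte ≤ B = 4; zero-pad to 4 bytes: K' = c6 00 00 00.
K' ⊕ ipad = f0 36 36 36.  K' ⊕ opad = 9a 5c 5c 5c.
Inner input = (K'⊕ipad) ∥ m = f0 36 36 36 ∥ ed a7 75 0d.
Inner hash: even-index sum = 648 mod 256 = 136; odd-index sum = 288 mod 256 = 32 → 88 20.
Outer input = (K'⊕opad) ∥ inner = 9a 5c 5c 5c ∥ 88 20.
Outer hash (tag): even-index sum = 382 mod 256 = 126; odd-index sum = 216 mod 256 = 216 → 7e d8.

7ed8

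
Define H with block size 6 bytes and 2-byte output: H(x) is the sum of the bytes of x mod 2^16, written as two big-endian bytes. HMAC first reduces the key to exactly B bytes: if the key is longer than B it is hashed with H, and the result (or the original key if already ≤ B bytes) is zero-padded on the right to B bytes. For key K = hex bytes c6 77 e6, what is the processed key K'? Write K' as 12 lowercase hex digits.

c677e6000000

Key hex bytes c6 77 e6 is 3 bytes ≤ B = 6; zero-pad to 6 bytes: K' = c6 77 e6 00 00 00.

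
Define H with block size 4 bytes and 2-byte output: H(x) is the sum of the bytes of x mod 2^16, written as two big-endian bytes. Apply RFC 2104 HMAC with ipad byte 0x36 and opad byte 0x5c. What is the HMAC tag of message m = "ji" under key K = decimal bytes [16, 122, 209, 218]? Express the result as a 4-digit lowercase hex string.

Key decimal bytes [16, 122, 209, 218] = 10 7a d1 da is exactly B = 4 bytes: K' = 10 7a d1 da.
K' ⊕ ipad = 26 4c e7 ec.  K' ⊕ opad = 4c 26 8d 86.
Inner input = (K'⊕ipad) ∥ m = 26 4c e7 ec ∥ 6a 69.
Inner hash: sum = 38+76+231+236+106+105 = 792 → 03 18.
Outer input = (K'⊕opad) ∥ inner = 4c 26 8d 86 ∥ 03 18.
Outer hash (tag): sum = 76+38+141+134+3+24 = 416 → 01 a0.

01a0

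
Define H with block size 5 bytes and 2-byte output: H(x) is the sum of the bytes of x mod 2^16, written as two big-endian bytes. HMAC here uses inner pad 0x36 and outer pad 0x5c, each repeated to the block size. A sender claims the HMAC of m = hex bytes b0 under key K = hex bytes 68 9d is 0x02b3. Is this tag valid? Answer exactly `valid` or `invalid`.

invalid

Key hex bytes 68 9d is 2 bytes ≤ B = 5; zero-pad to 5 bytes: K' = 68 9d 00 00 00.
K' ⊕ ipad = 5e ab 36 36 36; K' ⊕ opad = 34 c1 5c 5c 5c.
Inner hash: sum = 94+171+54+54+54+176 = 603 → 02 5b.
Outer hash (recomputed tag): sum = 52+193+92+92+92+2+91 = 614 → 02 66.
Recomputed tag = 0266; claimed = 02b3 → mismatch.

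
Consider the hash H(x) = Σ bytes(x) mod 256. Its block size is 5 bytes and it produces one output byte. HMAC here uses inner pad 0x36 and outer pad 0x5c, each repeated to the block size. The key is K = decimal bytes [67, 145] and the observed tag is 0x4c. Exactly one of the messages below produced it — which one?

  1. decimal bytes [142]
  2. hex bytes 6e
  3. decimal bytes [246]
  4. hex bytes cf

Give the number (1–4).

Key decimal bytes [67, 145] = 43 91 is 2 bytes ≤ B = 5; zero-pad to 5 bytes: K' = 43 91 00 00 00.
K' ⊕ ipad = 75 a7 36 36 36; K' ⊕ opad = 1f cd 5c 5c 5c.
m1: inner = H(75 a7 36 36 36 8e) = 4c; tag = H(1f cd 5c 5c 5c 4c) = 4c ← matches
m2: inner = H(75 a7 36 36 36 6e) = 2c; tag = H(1f cd 5c 5c 5c 2c) = 2c
m3: inner = H(75 a7 36 36 36 f6) = b4; tag = H(1f cd 5c 5c 5c b4) = b4
m4: inner = H(75 a7 36 36 36 cf) = 8d; tag = H(1f cd 5c 5c 5c 8d) = 8d

1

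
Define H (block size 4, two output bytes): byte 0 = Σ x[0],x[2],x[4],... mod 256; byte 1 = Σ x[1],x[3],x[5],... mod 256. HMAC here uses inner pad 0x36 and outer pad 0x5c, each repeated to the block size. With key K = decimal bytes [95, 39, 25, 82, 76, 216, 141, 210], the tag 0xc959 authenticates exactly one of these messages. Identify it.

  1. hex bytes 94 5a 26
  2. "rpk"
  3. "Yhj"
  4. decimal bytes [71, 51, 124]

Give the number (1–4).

4

Key decimal bytes [95, 39, 25, 82, 76, 216, 141, 210] = 5f 27 19 52 4c d8 8d d2 is 8 bytes > B = 4, so hash it first: H(key) = 51 23, then zero-pad to 4 bytes: K' = 51 23 00 00.
K' ⊕ ipad = 67 15 36 36; K' ⊕ opad = 0d 7f 5c 5c.
m1: inner = H(67 15 36 36 94 5a 26) = 57 a5; tag = H(0d 7f 5c 5c 57 a5) = c080
m2: inner = H(67 15 36 36 72 70 6b) = 7a bb; tag = H(0d 7f 5c 5c 7a bb) = e396
m3: inner = H(67 15 36 36 59 68 6a) = 60 b3; tag = H(0d 7f 5c 5c 60 b3) = c98e
m4: inner = H(67 15 36 36 47 33 7c) = 60 7e; tag = H(0d 7f 5c 5c 60 7e) = c959 ← matches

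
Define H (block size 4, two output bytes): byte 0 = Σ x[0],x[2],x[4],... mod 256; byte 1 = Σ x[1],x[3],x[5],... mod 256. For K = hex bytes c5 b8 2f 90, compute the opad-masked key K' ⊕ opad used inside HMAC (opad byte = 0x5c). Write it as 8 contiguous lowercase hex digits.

99e473cc

Key hex bytes c5 b8 2f 90 is exactly B = 4 bytes: K' = c5 b8 2f 90.
XOR each byte with 0x5c: c5⊕5c=99, b8⊕5c=e4, 2f⊕5c=73, 90⊕5c=cc.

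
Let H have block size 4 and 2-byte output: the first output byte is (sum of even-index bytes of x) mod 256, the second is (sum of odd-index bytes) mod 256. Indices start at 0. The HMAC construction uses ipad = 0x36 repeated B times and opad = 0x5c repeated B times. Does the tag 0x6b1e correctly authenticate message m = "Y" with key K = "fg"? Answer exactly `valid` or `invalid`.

Key "fg" = 66 67 is 2 bytes ≤ B = 4; zero-pad to 4 bytes: K' = 66 67 00 00.
K' ⊕ ipad = 50 51 36 36; K' ⊕ opad = 3a 3b 5c 5c.
Inner hash: even-index sum = 223 mod 256 = 223; odd-index sum = 135 mod 256 = 135 → df 87.
Outer hash (recomputed tag): even-index sum = 373 mod 256 = 117; odd-index sum = 286 mod 256 = 30 → 75 1e.
Recomputed tag = 751e; claimed = 6b1e → mismatch.

invalid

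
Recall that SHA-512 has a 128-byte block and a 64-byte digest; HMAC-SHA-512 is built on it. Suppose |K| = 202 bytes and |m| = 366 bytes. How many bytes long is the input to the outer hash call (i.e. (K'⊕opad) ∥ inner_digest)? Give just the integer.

192

Key is 202 > 128 bytes, so it is hashed to 64 bytes then zero-padded to 128: |K'| = 128.
Outer input = (K'⊕opad) ∥ H(inner) → 128 + 64 = 192 bytes.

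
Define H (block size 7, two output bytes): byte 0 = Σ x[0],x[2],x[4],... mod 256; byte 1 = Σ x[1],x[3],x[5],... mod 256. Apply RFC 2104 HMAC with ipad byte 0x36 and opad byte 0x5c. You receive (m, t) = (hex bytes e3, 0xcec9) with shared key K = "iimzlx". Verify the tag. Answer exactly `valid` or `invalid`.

Key "iimzlx" = 69 69 6d 7a 6c 78 is 6 bytes ≤ B = 7; zero-pad to 7 bytes: K' = 69 69 6d 7a 6c 78 00.
K' ⊕ ipad = 5f 5f 5b 4c 5a 4e 36; K' ⊕ opad = 35 35 31 26 30 24 5c.
Inner hash: even-index sum = 330 mod 256 = 74; odd-index sum = 476 mod 256 = 220 → 4a dc.
Outer hash (recomputed tag): even-index sum = 462 mod 256 = 206; odd-index sum = 201 mod 256 = 201 → ce c9.
Recomputed tag = cec9; claimed = cec9 → match.

valid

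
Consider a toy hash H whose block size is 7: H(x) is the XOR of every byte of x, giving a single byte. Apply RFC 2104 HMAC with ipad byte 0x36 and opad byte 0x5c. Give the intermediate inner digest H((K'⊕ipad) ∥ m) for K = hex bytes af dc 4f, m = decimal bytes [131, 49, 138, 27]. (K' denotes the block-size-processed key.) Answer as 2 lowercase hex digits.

Key hex bytes af dc 4f is 3 bytes ≤ B = 7; zero-pad to 7 bytes: K' = af dc 4f 00 00 00 00.
K' ⊕ ipad = 99 ea 79 36 36 36 36.
Inner input = 99 ea 79 36 36 36 36 ∥ 83 31 8a 1b.
Inner hash: XOR 99⊕ea⊕79⊕36⊕36⊕36⊕36⊕83⊕31⊕8a⊕1b = 29.

29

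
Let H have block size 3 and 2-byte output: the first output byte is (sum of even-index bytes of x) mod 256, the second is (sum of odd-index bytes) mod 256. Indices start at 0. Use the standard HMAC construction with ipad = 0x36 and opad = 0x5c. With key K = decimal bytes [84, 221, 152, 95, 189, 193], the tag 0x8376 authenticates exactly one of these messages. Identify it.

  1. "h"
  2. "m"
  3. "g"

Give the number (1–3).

Key decimal bytes [84, 221, 152, 95, 189, 193] = 54 dd 98 5f bd c1 is 6 bytes > B = 3, so hash it first: H(key) = a9 fd, then zero-pad to 3 bytes: K' = a9 fd 00.
K' ⊕ ipad = 9f cb 36; K' ⊕ opad = f5 a1 5c.
m1: inner = H(9f cb 36 68) = d5 33; tag = H(f5 a1 5c d5 33) = 8476
m2: inner = H(9f cb 36 6d) = d5 38; tag = H(f5 a1 5c d5 38) = 8976
m3: inner = H(9f cb 36 67) = d5 32; tag = H(f5 a1 5c d5 32) = 8376 ← matches

3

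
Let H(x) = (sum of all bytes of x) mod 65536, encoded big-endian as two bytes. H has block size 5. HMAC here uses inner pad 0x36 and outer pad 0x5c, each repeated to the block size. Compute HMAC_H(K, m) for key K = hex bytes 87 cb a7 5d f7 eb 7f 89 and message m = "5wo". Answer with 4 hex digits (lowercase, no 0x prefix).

01f1

Key hex bytes 87 cb a7 5d f7 eb 7f 89 is 8 bytes > B = 5, so hash it first: H(key) = 05 40, then zero-pad to 5 bytes: K' = 05 40 00 00 00.
K' ⊕ ipad = 33 76 36 36 36.  K' ⊕ opad = 59 1c 5c 5c 5c.
Inner input = (K'⊕ipad) ∥ m = 33 76 36 36 36 ∥ 35 77 6f.
Inner hash: sum = 51+118+54+54+54+53+119+111 = 614 → 02 66.
Outer input = (K'⊕opad) ∥ inner = 59 1c 5c 5c 5c ∥ 02 66.
Outer hash (tag): sum = 89+28+92+92+92+2+102 = 497 → 01 f1.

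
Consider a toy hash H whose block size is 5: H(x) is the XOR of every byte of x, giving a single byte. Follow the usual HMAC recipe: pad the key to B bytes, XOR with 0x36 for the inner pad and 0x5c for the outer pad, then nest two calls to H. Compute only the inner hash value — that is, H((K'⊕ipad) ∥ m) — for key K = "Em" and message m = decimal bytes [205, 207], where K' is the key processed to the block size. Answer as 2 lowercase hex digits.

1c

Key "Em" = 45 6d is 2 bytes ≤ B = 5; zero-pad to 5 bytes: K' = 45 6d 00 00 00.
K' ⊕ ipad = 73 5b 36 36 36.
Inner input = 73 5b 36 36 36 ∥ cd cf.
Inner hash: XOR 73⊕5b⊕36⊕36⊕36⊕cd⊕cf = 1c.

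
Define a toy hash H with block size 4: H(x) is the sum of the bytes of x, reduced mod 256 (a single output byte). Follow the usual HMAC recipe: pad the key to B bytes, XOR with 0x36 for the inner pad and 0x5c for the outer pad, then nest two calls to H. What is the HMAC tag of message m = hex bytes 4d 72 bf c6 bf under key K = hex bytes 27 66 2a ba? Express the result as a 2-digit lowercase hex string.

1d

Key hex bytes 27 66 2a ba is exactly B = 4 bytes: K' = 27 66 2a ba.
K' ⊕ ipad = 11 50 1c 8c.  K' ⊕ opad = 7b 3a 76 e6.
Inner input = (K'⊕ipad) ∥ m = 11 50 1c 8c ∥ 4d 72 bf c6 bf.
Inner hash: sum = 17+80+28+140+77+114+191+198+191 = 1036; mod 256 = 12 → 0c.
Outer input = (K'⊕opad) ∥ inner = 7b 3a 76 e6 ∥ 0c.
Outer hash (tag): sum = 123+58+118+230+12 = 541; mod 256 = 29 → 1d.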